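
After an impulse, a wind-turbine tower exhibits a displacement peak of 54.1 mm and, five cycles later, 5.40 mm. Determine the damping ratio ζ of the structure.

0.0732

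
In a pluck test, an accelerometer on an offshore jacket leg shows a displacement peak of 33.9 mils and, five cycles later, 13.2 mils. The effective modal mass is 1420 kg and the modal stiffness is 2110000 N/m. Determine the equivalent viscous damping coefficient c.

Logarithmic decrement δ = (1/n)·ln(x₀/x_n) = (1/5)·ln(33.9/13.2) = (1/5)·ln(2.568) = 0.1886.
ζ = δ/√(4π² + δ²) = 0.1886/√(39.48 + 0.0356) = 0.1886/6.286 = 0.03001.
c = ζ · 2√(km) = 0.03001 × 2√(2110000 × 1420) = 0.03001 × 109500 = 3285 N·s/m.

3290 N·s/m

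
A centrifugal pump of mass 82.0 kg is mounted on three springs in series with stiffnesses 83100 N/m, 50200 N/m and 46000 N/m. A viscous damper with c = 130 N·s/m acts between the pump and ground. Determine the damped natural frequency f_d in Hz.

2.40 Hz

Series springs: 1/k_eq = 1/83100 + 1/50200 + 1/46000 = 5.369×10^-5, so k_eq = 18620 N/m.
ω_n = √(k_eq/m) = √(18620/82.0) = 15.07 rad/s.
Critical damping c_c = 2√(k_eq·m) = 2√(18620 × 82.0) = 2472 N·s/m, so ζ = c/c_c = 130/2472 = 0.05260.
ω_d = ω_n√(1 − ζ²) = 15.07 × √(1 − 0.00277) = 15.05 rad/s.
f_d = ω_d/(2π) = 2.395 Hz.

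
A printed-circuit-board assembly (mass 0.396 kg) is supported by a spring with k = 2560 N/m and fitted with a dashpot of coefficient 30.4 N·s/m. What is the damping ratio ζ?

0.477

ω_n = √(k/m) = √(2560/0.396) = 80.40 rad/s.
Critical damping c_c = 2√(k·m) = 2√(2560 × 0.396) = 63.68 N·s/m, so ζ = c/c_c = 30.4/63.68 = 0.4774.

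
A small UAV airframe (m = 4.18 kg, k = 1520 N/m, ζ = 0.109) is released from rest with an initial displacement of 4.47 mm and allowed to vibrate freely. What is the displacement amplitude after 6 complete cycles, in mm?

0.0716 mm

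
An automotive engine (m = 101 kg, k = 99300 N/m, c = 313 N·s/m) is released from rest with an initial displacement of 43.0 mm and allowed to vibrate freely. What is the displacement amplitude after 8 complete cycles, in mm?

ζ = c/(2√(km)) = 313/(2√(99300 × 101)) = 313/6334 = 0.04942.
Logarithmic decrement δ = 2πζ/√(1 − ζ²) = 2π × 0.04942/√(1 − 0.00244) = 0.3109.
After n cycles, x_n/x₀ = e^(−nδ), so x_8 = 43.0 × e^(−8 × 0.3109) = 43.0 × 0.08316 = 3.576 mm.

3.58 mm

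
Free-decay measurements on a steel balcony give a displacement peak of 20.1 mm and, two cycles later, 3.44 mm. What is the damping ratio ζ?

Logarithmic decrement δ = (1/n)·ln(x₀/x_n) = (1/2)·ln(20.1/3.44) = (1/2)·ln(5.843) = 0.8826.
ζ = δ/√(4π² + δ²) = 0.8826/√(39.48 + 0.779) = 0.8826/6.345 = 0.1391.

0.139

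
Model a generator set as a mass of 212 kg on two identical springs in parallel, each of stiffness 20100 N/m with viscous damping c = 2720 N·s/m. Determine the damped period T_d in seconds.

0.516 s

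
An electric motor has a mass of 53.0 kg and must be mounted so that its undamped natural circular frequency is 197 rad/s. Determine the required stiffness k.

k = m·ω_n² = 53.0 × 197.0² = 53.0 × 38810 = 2057000 N/m.

2060000 N/m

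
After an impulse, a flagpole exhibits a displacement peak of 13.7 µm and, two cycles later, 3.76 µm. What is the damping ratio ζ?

Logarithmic decrement δ = (1/n)·ln(x₀/x_n) = (1/2)·ln(13.7/3.76) = (1/2)·ln(3.644) = 0.6465.
ζ = δ/√(4π² + δ²) = 0.6465/√(39.48 + 0.418) = 0.6465/6.316 = 0.1024.

0.102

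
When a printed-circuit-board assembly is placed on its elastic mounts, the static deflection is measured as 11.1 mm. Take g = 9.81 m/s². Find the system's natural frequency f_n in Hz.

ω_n = √(g/δ_st) = √(9.81/0.0111) = √883.8 = 29.73 rad/s.
f_n = ω_n/(2π) = 29.73/6.283 = 4.731 Hz.

4.73 Hz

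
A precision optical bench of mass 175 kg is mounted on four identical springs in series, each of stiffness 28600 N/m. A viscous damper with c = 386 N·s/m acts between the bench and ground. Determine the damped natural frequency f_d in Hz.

1.00 Hz

Series springs: 1/k_eq = 4/28600, so k_eq = 28600/4 = 7150 N/m.
ω_n = √(k_eq/m) = √(7150/175) = 6.392 rad/s.
Critical damping c_c = 2√(k_eq·m) = 2√(7150 × 175) = 2237 N·s/m, so ζ = c/c_c = 386/2237 = 0.1725.
ω_d = ω_n√(1 − ζ²) = 6.392 × √(1 − 0.0298) = 6.296 rad/s.
f_d = ω_d/(2π) = 1.002 Hz.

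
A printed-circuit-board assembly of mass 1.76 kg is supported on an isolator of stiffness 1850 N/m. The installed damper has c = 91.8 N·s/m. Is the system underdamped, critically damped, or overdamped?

c_c = 2√(k·m) = 114.1 N·s/m; ζ = c/c_c = 91.8/114.1 = 0.804.
Since ζ < 1 the system is underdamped.

underdamped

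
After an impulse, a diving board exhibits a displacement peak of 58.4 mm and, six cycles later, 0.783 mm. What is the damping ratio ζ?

0.114

Logarithmic decrement δ = (1/n)·ln(x₀/x_n) = (1/6)·ln(58.4/0.783) = (1/6)·ln(74.58) = 0.7187.
ζ = δ/√(4π² + δ²) = 0.7187/√(39.48 + 0.516) = 0.7187/6.324 = 0.1136.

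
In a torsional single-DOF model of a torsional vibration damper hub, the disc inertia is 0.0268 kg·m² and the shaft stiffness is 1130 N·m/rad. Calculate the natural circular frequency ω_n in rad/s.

205 rad/s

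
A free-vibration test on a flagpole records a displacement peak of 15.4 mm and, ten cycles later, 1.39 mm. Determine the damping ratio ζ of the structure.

Logarithmic decrement δ = (1/n)·ln(x₀/x_n) = (1/10)·ln(15.4/1.39) = (1/10)·ln(11.08) = 0.2405.
ζ = δ/√(4π² + δ²) = 0.2405/√(39.48 + 0.0578) = 0.2405/6.288 = 0.03825.

0.0382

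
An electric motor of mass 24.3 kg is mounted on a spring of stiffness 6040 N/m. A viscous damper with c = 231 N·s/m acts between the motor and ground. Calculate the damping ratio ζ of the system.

ω_n = √(k/m) = √(6040/24.3) = 15.77 rad/s.
Critical damping c_c = 2√(k·m) = 2√(6040 × 24.3) = 766.2 N·s/m, so ζ = c/c_c = 231/766.2 = 0.3015.

0.301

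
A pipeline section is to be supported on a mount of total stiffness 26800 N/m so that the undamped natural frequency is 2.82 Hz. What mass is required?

ω_n = 2πf_n = 2π × 2.82 = 17.72 rad/s.
m = k/ω_n² = 26800/17.72² = 26800/313.9 = 85.36 kg.

85.4 kg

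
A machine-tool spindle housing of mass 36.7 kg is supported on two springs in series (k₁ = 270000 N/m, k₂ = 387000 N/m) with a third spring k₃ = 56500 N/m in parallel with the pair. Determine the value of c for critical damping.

5630 N·s/m

Series pair: k_s = k₁k₂/(k₁+k₂) = (270000)(387000)/(270000 + 387000) = 159000 N/m. In parallel with k₃: k_eq = 159000 + 56500 = 215500 N/m.
c_c = 2√(k_eq·m) = 2√(215500 × 36.7) = 2 × 2813 = 5625 N·s/m.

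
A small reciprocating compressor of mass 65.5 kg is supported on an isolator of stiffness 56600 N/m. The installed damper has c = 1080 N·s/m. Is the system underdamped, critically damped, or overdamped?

c_c = 2√(k·m) = 3851 N·s/m; ζ = c/c_c = 1080/3851 = 0.280.
Since ζ < 1 the system is underdamped.

underdamped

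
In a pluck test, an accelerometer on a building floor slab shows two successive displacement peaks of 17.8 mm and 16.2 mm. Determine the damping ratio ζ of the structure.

0.0150

Logarithmic decrement δ = (1/n)·ln(x₀/x_n) = (1/1)·ln(17.8/16.2) = (1/1)·ln(1.099) = 0.09419.
ζ = δ/√(4π² + δ²) = 0.09419/√(39.48 + 0.00887) = 0.09419/6.284 = 0.01499.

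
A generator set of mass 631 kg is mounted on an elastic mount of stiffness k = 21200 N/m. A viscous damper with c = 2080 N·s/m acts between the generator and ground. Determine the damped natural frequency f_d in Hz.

0.884 Hz

ω_n = √(k/m) = √(21200/631) = 5.796 rad/s.
Critical damping c_c = 2√(k·m) = 2√(21200 × 631) = 7315 N·s/m, so ζ = c/c_c = 2080/7315 = 0.2843.
ω_d = ω_n√(1 − ζ²) = 5.796 × √(1 − 0.0809) = 5.557 rad/s.
f_d = ω_d/(2π) = 0.8844 Hz.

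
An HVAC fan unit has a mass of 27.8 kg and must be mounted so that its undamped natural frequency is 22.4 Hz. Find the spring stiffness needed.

ω_n = 2πf_n = 2π × 22.4 = 140.7 rad/s.
k = m·ω_n² = 27.8 × 140.7² = 27.8 × 19810 = 550700 N/m.

551000 N/m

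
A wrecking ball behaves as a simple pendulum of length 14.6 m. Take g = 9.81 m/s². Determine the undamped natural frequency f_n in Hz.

0.130 Hz

For a simple pendulum ω_n = √(g/L) = √(9.81/14.6) = √0.6719 = 0.8197 rad/s.
f_n = ω_n/(2π) = 0.8197/6.283 = 0.1305 Hz.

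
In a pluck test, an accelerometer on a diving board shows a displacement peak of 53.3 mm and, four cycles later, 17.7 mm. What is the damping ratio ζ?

0.0438

Logarithmic decrement δ = (1/n)·ln(x₀/x_n) = (1/4)·ln(53.3/17.7) = (1/4)·ln(3.011) = 0.2756.
ζ = δ/√(4π² + δ²) = 0.2756/√(39.48 + 0.0760) = 0.2756/6.289 = 0.04382.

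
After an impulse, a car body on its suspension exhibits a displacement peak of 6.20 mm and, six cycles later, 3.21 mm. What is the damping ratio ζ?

Logarithmic decrement δ = (1/n)·ln(x₀/x_n) = (1/6)·ln(6.20/3.21) = (1/6)·ln(1.931) = 0.1097.
ζ = δ/√(4π² + δ²) = 0.1097/√(39.48 + 0.0120) = 0.1097/6.284 = 0.01746.

0.0175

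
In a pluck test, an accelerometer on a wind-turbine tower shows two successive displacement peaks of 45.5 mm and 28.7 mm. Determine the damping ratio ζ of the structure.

Logarithmic decrement δ = (1/n)·ln(x₀/x_n) = (1/1)·ln(45.5/28.7) = (1/1)·ln(1.585) = 0.4608.
ζ = δ/√(4π² + δ²) = 0.4608/√(39.48 + 0.212) = 0.4608/6.300 = 0.07314.

0.0731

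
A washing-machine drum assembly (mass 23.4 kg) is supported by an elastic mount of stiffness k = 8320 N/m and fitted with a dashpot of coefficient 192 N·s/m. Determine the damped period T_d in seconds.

0.341 s

ω_n = √(k/m) = √(8320/23.4) = 18.86 rad/s.
Critical damping c_c = 2√(k·m) = 2√(8320 × 23.4) = 882.5 N·s/m, so ζ = c/c_c = 192/882.5 = 0.2176.
ω_d = ω_n√(1 − ζ²) = 18.86 × √(1 − 0.0473) = 18.40 rad/s.
T_d = 2π/ω_d = 0.3414 s.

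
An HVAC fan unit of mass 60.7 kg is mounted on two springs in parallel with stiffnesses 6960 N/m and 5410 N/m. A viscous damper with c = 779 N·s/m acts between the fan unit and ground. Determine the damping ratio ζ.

0.449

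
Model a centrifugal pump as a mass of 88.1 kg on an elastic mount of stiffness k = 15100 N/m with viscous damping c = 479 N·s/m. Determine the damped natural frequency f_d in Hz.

ω_n = √(k/m) = √(15100/88.1) = 13.09 rad/s.
Critical damping c_c = 2√(k·m) = 2√(15100 × 88.1) = 2307 N·s/m, so ζ = c/c_c = 479/2307 = 0.2076.
ω_d = ω_n√(1 − ζ²) = 13.09 × √(1 − 0.0431) = 12.81 rad/s.
f_d = ω_d/(2π) = 2.038 Hz.

2.04 Hz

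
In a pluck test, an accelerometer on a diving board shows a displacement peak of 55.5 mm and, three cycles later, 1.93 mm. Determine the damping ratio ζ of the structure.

0.175

Logarithmic decrement δ = (1/n)·ln(x₀/x_n) = (1/3)·ln(55.5/1.93) = (1/3)·ln(28.76) = 1.120.
ζ = δ/√(4π² + δ²) = 1.120/√(39.48 + 1.25) = 1.120/6.382 = 0.1754.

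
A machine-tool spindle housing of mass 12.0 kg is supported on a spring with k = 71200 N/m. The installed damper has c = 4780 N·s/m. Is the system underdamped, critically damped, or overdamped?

overdamped

c_c = 2√(k·m) = 1849 N·s/m; ζ = c/c_c = 4780/1849 = 2.59.
Since ζ > 1 the system is overdamped.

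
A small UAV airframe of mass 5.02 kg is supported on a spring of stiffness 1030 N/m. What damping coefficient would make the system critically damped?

144 N·s/m

c_c = 2√(k·m) = 2√(1030 × 5.02) = 2 × 71.91 = 143.8 N·s/m.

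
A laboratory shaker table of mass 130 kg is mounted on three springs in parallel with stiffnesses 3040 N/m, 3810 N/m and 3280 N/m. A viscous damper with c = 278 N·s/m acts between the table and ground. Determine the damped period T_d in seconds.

Parallel springs add: k_eq = 3040 + 3810 + 3280 = 10130 N/m.
ω_n = √(k_eq/m) = √(10130/130) = 8.827 rad/s.
Critical damping c_c = 2√(k_eq·m) = 2√(10130 × 130) = 2295 N·s/m, so ζ = c/c_c = 278/2295 = 0.1211.
ω_d = ω_n√(1 − ζ²) = 8.827 × √(1 − 0.0147) = 8.762 rad/s.
T_d = 2π/ω_d = 0.7171 s.

0.717 s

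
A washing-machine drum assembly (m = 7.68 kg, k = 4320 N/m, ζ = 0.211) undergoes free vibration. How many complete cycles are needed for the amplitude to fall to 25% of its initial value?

2 cycles

Logarithmic decrement δ = 2πζ/√(1 − ζ²) = 2π × 0.2110/√(1 − 0.0445) = 1.356.
x_n/x₀ = e^(−nδ) ≤ 0.25; take ln: n ≥ ln(1/0.25)/δ = 1.386/1.356 = 1.022.
So 2 complete cycles are required.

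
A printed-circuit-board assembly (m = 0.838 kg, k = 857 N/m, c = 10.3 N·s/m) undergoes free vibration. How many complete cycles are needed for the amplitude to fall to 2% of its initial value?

ζ = c/(2√(km)) = 10.3/(2√(857 × 0.838)) = 10.3/53.60 = 0.1922.
Logarithmic decrement δ = 2πζ/√(1 − ζ²) = 2π × 0.1922/√(1 − 0.0369) = 1.230.
x_n/x₀ = e^(−nδ) ≤ 0.02; take ln: n ≥ ln(1/0.02)/δ = 3.912/1.230 = 3.179.
So 4 complete cycles are required.

4 cycles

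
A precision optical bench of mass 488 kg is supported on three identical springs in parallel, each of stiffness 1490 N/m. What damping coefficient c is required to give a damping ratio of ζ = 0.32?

Parallel springs add: k_eq = 3 × 1490 = 4470 N/m.
c_c = 2√(k_eq·m) = 2√(4470 × 488) = 2954 N·s/m.
c = ζ·c_c = 0.32 × 2954 = 945.2 N·s/m.

945 N·s/m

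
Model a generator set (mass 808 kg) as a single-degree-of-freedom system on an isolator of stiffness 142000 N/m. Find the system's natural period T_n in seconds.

0.474 s

ω_n = √(k/m) = √(142000/808) = √175.7 = 13.26 rad/s.
T_n = 2π/ω_n = 6.283/13.26 = 0.4740 s.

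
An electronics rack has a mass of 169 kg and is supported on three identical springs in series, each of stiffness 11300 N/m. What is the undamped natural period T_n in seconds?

1.33 s

Series springs: 1/k_eq = 3/11300, so k_eq = 11300/3 = 3767 N/m.
ω_n = √(k_eq/m) = √(3767/169) = √22.29 = 4.721 rad/s.
T_n = 2π/ω_n = 6.283/4.721 = 1.331 s.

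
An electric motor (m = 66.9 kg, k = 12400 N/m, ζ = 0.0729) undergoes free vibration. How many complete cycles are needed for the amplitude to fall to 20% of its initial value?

4 cycles

Logarithmic decrement δ = 2πζ/√(1 − ζ²) = 2π × 0.07290/√(1 − 0.00531) = 0.4593.
x_n/x₀ = e^(−nδ) ≤ 0.2; take ln: n ≥ ln(1/0.2)/δ = 1.609/0.4593 = 3.504.
So 4 complete cycles are required.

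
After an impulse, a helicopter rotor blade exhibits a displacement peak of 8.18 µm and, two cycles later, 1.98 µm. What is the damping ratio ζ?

Logarithmic decrement δ = (1/n)·ln(x₀/x_n) = (1/2)·ln(8.18/1.98) = (1/2)·ln(4.131) = 0.7093.
ζ = δ/√(4π² + δ²) = 0.7093/√(39.48 + 0.503) = 0.7093/6.323 = 0.1122.

0.112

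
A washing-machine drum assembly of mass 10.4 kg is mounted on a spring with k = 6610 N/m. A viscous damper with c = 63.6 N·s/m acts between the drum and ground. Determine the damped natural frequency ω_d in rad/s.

ω_n = √(k/m) = √(6610/10.4) = 25.21 rad/s.
Critical damping c_c = 2√(k·m) = 2√(6610 × 10.4) = 524.4 N·s/m, so ζ = c/c_c = 63.6/524.4 = 0.1213.
ω_d = ω_n√(1 − ζ²) = 25.21 × √(1 − 0.0147) = 25.02 rad/s.

25.0 rad/s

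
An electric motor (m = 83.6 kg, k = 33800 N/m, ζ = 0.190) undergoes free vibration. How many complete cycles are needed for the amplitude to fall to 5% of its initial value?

3 cycles

Logarithmic decrement δ = 2πζ/√(1 − ζ²) = 2π × 0.1900/√(1 − 0.0361) = 1.216.
x_n/x₀ = e^(−nδ) ≤ 0.05; take ln: n ≥ ln(1/0.05)/δ = 2.996/1.216 = 2.464.
So 3 complete cycles are required.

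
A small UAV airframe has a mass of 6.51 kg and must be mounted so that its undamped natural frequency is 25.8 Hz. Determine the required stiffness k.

ω_n = 2πf_n = 2π × 25.8 = 162.1 rad/s.
k = m·ω_n² = 6.51 × 162.1² = 6.51 × 26280 = 171100 N/m.

171000 N/m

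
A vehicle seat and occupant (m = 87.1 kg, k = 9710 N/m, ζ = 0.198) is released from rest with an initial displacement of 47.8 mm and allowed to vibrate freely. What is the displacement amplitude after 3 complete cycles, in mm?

1.06 mm

Logarithmic decrement δ = 2πζ/√(1 − ζ²) = 2π × 0.1980/√(1 − 0.0392) = 1.269.
After n cycles, x_n/x₀ = e^(−nδ), so x_3 = 47.8 × e^(−3 × 1.269) = 47.8 × 0.02220 = 1.061 mm.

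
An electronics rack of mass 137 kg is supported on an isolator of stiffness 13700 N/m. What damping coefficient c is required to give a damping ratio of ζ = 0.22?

c_c = 2√(k·m) = 2√(13700 × 137) = 2740 N·s/m.
c = ζ·c_c = 0.22 × 2740 = 602.8 N·s/m.

603 N·s/m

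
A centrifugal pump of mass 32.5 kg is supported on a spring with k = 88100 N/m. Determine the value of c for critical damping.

c_c = 2√(k·m) = 2√(88100 × 32.5) = 2 × 1692 = 3384 N·s/m.

3380 N·s/m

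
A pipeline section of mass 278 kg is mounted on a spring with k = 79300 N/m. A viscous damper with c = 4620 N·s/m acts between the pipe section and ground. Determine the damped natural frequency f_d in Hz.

ω_n = √(k/m) = √(79300/278) = 16.89 rad/s.
Critical damping c_c = 2√(k·m) = 2√(79300 × 278) = 9391 N·s/m, so ζ = c/c_c = 4620/9391 = 0.4920.
ω_d = ω_n√(1 − ζ²) = 16.89 × √(1 − 0.242) = 14.70 rad/s.
f_d = ω_d/(2π) = 2.340 Hz.

2.34 Hz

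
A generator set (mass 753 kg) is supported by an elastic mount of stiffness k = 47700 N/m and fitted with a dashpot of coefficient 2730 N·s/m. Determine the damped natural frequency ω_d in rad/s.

7.75 rad/s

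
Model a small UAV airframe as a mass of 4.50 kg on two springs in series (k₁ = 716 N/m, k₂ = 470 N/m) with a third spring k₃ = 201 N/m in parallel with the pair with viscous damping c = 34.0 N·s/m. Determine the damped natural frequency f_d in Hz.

Series pair: k_s = k₁k₂/(k₁+k₂) = (716)(470)/(716 + 470) = 283.7 N/m. In parallel with k₃: k_eq = 283.7 + 201 = 484.7 N/m.
ω_n = √(k_eq/m) = √(484.7/4.50) = 10.38 rad/s.
Critical damping c_c = 2√(k_eq·m) = 2√(484.7 × 4.50) = 93.41 N·s/m, so ζ = c/c_c = 34.0/93.41 = 0.3640.
ω_d = ω_n√(1 − ζ²) = 10.38 × √(1 − 0.132) = 9.667 rad/s.
f_d = ω_d/(2π) = 1.539 Hz.

1.54 Hz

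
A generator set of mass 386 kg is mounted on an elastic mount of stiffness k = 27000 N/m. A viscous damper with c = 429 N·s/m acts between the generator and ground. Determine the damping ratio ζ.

0.0664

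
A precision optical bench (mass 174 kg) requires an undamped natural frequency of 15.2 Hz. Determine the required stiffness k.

ω_n = 2πf_n = 2π × 15.2 = 95.50 rad/s.
k = m·ω_n² = 174 × 95.50² = 174 × 9121 = 1587000 N/m.

1590000 N/m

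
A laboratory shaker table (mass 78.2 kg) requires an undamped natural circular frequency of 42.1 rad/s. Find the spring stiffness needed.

139000 N/m

k = m·ω_n² = 78.2 × 42.10² = 78.2 × 1772 = 138600 N/m.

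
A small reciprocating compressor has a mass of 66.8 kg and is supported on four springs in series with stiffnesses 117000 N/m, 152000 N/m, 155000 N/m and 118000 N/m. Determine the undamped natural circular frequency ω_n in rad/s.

22.3 rad/s

Series springs: 1/k_eq = 1/117000 + 1/152000 + 1/155000 + 1/118000 = 3.005×10^-5, so k_eq = 33280 N/m.
ω_n = √(k_eq/m) = √(33280/66.8) = √498.1 = 22.32 rad/s.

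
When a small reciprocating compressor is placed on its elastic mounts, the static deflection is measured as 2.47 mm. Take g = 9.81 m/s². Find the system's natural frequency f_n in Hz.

10.0 Hz

ω_n = √(g/δ_st) = √(9.81/0.00247) = √3972 = 63.02 rad/s.
f_n = ω_n/(2π) = 63.02/6.283 = 10.03 Hz.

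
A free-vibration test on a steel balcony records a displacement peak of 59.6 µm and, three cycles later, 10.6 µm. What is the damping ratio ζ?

0.0912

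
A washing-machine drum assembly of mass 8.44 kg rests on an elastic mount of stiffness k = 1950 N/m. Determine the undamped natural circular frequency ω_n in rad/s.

15.2 rad/s

ω_n = √(k/m) = √(1950/8.44) = √231.0 = 15.20 rad/s.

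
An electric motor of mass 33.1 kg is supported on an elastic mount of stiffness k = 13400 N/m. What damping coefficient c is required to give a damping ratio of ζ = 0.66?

879 N·s/m

c_c = 2√(k·m) = 2√(13400 × 33.1) = 1332 N·s/m.
c = ζ·c_c = 0.66 × 1332 = 879.1 N·s/m.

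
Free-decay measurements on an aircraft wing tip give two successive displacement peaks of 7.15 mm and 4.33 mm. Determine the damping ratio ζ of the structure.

0.0796

Logarithmic decrement δ = (1/n)·ln(x₀/x_n) = (1/1)·ln(7.15/4.33) = (1/1)·ln(1.651) = 0.5015.
ζ = δ/√(4π² + δ²) = 0.5015/√(39.48 + 0.252) = 0.5015/6.303 = 0.07957.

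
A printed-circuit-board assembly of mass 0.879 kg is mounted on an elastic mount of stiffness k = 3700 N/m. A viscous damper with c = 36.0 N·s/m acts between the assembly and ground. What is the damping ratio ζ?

ω_n = √(k/m) = √(3700/0.879) = 64.88 rad/s.
Critical damping c_c = 2√(k·m) = 2√(3700 × 0.879) = 114.1 N·s/m, so ζ = c/c_c = 36.0/114.1 = 0.3156.

0.316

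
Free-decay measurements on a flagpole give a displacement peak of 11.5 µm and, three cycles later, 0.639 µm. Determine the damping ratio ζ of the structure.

0.152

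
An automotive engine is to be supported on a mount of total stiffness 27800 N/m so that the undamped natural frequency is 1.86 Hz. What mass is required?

ω_n = 2πf_n = 2π × 1.86 = 11.69 rad/s.
m = k/ω_n² = 27800/11.69² = 27800/136.6 = 203.5 kg.

204 kg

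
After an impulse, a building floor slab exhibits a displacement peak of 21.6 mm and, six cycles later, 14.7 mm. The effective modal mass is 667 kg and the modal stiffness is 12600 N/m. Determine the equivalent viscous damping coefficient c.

59.2 N·s/m

Logarithmic decrement δ = (1/n)·ln(x₀/x_n) = (1/6)·ln(21.6/14.7) = (1/6)·ln(1.469) = 0.06414.
ζ = δ/√(4π² + δ²) = 0.06414/√(39.48 + 0.00411) = 0.06414/6.284 = 0.01021.
c = ζ · 2√(km) = 0.01021 × 2√(12600 × 667) = 0.01021 × 5798 = 59.18 N·s/m.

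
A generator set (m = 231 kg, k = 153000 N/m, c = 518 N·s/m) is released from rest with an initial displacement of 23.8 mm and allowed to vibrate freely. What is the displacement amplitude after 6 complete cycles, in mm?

4.60 mm

ζ = c/(2√(km)) = 518/(2√(153000 × 231)) = 518/11890 = 0.04357.
Logarithmic decrement δ = 2πζ/√(1 − ζ²) = 2π × 0.04357/√(1 − 0.00190) = 0.2740.
After n cycles, x_n/x₀ = e^(−nδ), so x_6 = 23.8 × e^(−6 × 0.2740) = 23.8 × 0.1932 = 4.598 mm.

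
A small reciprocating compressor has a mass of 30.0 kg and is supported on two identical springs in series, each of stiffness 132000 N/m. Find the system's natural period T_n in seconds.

0.134 s

Series springs: 1/k_eq = 2/132000, so k_eq = 132000/2 = 66000 N/m.
ω_n = √(k_eq/m) = √(66000/30.0) = √2200 = 46.90 rad/s.
T_n = 2π/ω_n = 6.283/46.90 = 0.1340 s.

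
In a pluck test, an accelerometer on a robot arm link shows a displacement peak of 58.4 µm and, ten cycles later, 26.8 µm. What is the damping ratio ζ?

0.0124

Logarithmic decrement δ = (1/n)·ln(x₀/x_n) = (1/10)·ln(58.4/26.8) = (1/10)·ln(2.179) = 0.07789.
ζ = δ/√(4π² + δ²) = 0.07789/√(39.48 + 0.00607) = 0.07789/6.284 = 0.01240.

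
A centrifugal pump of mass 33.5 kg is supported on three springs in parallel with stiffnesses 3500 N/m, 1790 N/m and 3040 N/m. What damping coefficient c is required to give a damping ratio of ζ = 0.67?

708 N·s/m

Parallel springs add: k_eq = 3500 + 1790 + 3040 = 8330 N/m.
c_c = 2√(k_eq·m) = 2√(8330 × 33.5) = 1057 N·s/m.
c = ζ·c_c = 0.67 × 1057 = 707.9 N·s/m.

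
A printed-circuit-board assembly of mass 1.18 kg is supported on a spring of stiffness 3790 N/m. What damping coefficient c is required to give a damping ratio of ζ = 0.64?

c_c = 2√(k·m) = 2√(3790 × 1.18) = 133.7 N·s/m.
c = ζ·c_c = 0.64 × 133.7 = 85.60 N·s/m.

85.6 N·s/m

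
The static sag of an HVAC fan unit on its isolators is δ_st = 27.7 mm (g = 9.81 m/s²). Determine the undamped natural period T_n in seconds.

ω_n = √(g/δ_st) = √(9.81/0.0277) = √354.2 = 18.82 rad/s.
T_n = 2π/ω_n = 6.283/18.82 = 0.3339 s.

0.334 s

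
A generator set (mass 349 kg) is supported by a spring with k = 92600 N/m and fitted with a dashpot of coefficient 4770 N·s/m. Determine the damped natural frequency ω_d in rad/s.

14.8 rad/s

ω_n = √(k/m) = √(92600/349) = 16.29 rad/s.
Critical damping c_c = 2√(k·m) = 2√(92600 × 349) = 11370 N·s/m, so ζ = c/c_c = 4770/11370 = 0.4195.
ω_d = ω_n√(1 − ζ²) = 16.29 × √(1 − 0.176) = 14.79 rad/s.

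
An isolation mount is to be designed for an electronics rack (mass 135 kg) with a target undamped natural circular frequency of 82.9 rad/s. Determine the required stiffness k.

k = m·ω_n² = 135 × 82.90² = 135 × 6872 = 927800 N/m.

928000 N/m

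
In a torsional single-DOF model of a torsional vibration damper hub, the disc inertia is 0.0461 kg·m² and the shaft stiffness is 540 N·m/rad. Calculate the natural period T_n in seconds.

0.0581 s

ω_n = √(k_t/J) = √(540/0.0461) = √11710 = 108.2 rad/s.
T_n = 2π/ω_n = 6.283/108.2 = 0.05805 s.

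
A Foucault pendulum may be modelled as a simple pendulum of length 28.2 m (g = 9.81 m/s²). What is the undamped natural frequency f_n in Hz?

For a simple pendulum ω_n = √(g/L) = √(9.81/28.2) = √0.3479 = 0.5898 rad/s.
f_n = ω_n/(2π) = 0.5898/6.283 = 0.09387 Hz.

0.0939 Hz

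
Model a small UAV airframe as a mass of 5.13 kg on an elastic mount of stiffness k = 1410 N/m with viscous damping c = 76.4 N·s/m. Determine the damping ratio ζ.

0.449

ω_n = √(k/m) = √(1410/5.13) = 16.58 rad/s.
Critical damping c_c = 2√(k·m) = 2√(1410 × 5.13) = 170.1 N·s/m, so ζ = c/c_c = 76.4/170.1 = 0.4492.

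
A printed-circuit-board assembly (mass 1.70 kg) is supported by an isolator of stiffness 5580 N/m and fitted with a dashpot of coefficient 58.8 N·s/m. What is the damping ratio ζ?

ω_n = √(k/m) = √(5580/1.70) = 57.29 rad/s.
Critical damping c_c = 2√(k·m) = 2√(5580 × 1.70) = 194.8 N·s/m, so ζ = c/c_c = 58.8/194.8 = 0.3019.

0.302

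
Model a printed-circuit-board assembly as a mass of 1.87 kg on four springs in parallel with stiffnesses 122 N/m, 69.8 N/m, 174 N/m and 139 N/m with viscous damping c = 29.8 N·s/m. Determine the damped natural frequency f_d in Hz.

Parallel springs add: k_eq = 122 + 69.8 + 174 + 139 = 504.8 N/m.
ω_n = √(k_eq/m) = √(504.8/1.87) = 16.43 rad/s.
Critical damping c_c = 2√(k_eq·m) = 2√(504.8 × 1.87) = 61.45 N·s/m, so ζ = c/c_c = 29.8/61.45 = 0.4850.
ω_d = ω_n√(1 − ζ²) = 16.43 × √(1 − 0.235) = 14.37 rad/s.
f_d = ω_d/(2π) = 2.287 Hz.

2.29 Hz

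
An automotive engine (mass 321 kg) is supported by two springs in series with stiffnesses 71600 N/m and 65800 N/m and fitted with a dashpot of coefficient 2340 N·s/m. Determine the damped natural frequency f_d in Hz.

Series springs: 1/k_eq = 1/71600 + 1/65800 = 2.916×10^-5, so k_eq = 34290 N/m.
ω_n = √(k_eq/m) = √(34290/321) = 10.34 rad/s.
Critical damping c_c = 2√(k_eq·m) = 2√(34290 × 321) = 6635 N·s/m, so ζ = c/c_c = 2340/6635 = 0.3527.
ω_d = ω_n√(1 − ζ²) = 10.34 × √(1 − 0.124) = 9.671 rad/s.
f_d = ω_d/(2π) = 1.539 Hz.

1.54 Hz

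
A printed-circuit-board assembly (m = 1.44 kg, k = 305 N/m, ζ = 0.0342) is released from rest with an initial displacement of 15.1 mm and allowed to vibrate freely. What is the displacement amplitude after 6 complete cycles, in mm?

4.16 mm

Logarithmic decrement δ = 2πζ/√(1 − ζ²) = 2π × 0.03420/√(1 − 0.00117) = 0.2150.
After n cycles, x_n/x₀ = e^(−nδ), so x_6 = 15.1 × e^(−6 × 0.2150) = 15.1 × 0.2753 = 4.156 mm.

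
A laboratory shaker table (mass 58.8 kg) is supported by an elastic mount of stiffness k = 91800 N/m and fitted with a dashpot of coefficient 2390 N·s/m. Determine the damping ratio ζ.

0.514

ω_n = √(k/m) = √(91800/58.8) = 39.51 rad/s.
Critical damping c_c = 2√(k·m) = 2√(91800 × 58.8) = 4647 N·s/m, so ζ = c/c_c = 2390/4647 = 0.5143.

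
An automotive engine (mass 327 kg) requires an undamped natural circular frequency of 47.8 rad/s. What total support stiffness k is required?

747000 N/m

k = m·ω_n² = 327 × 47.80² = 327 × 2285 = 747100 N/m.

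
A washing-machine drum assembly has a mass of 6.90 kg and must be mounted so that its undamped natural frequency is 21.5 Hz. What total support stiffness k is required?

ω_n = 2πf_n = 2π × 21.5 = 135.1 rad/s.
k = m·ω_n² = 6.90 × 135.1² = 6.90 × 18250 = 125900 N/m.

126000 N/m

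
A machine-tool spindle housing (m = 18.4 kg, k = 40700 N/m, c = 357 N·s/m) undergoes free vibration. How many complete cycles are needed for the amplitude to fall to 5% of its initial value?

ζ = c/(2√(km)) = 357/(2√(40700 × 18.4)) = 357/1731 = 0.2063.
Logarithmic decrement δ = 2πζ/√(1 − ζ²) = 2π × 0.2063/√(1 − 0.0425) = 1.325.
x_n/x₀ = e^(−nδ) ≤ 0.05; take ln: n ≥ ln(1/0.05)/δ = 2.996/1.325 = 2.262.
So 3 complete cycles are required.

3 cycles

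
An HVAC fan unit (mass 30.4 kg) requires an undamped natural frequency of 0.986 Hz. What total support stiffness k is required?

ω_n = 2πf_n = 2π × 0.986 = 6.195 rad/s.
k = m·ω_n² = 30.4 × 6.195² = 30.4 × 38.38 = 1167 N/m.

1170 N/m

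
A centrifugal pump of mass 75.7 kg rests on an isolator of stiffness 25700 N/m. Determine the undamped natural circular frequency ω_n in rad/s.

18.4 rad/s

ω_n = √(k/m) = √(25700/75.7) = √339.5 = 18.43 rad/s.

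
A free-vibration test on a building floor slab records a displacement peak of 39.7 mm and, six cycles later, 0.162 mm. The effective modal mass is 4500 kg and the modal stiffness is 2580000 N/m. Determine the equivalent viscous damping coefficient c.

Logarithmic decrement δ = (1/n)·ln(x₀/x_n) = (1/6)·ln(39.7/0.162) = (1/6)·ln(245.1) = 0.9169.
ζ = δ/√(4π² + δ²) = 0.9169/√(39.48 + 0.841) = 0.9169/6.350 = 0.1444.
c = ζ · 2√(km) = 0.1444 × 2√(2580000 × 4500) = 0.1444 × 215500 = 31120 N·s/m.

31100 N·s/m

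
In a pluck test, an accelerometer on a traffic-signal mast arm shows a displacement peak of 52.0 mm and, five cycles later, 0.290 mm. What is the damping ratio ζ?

Logarithmic decrement δ = (1/n)·ln(x₀/x_n) = (1/5)·ln(52.0/0.290) = (1/5)·ln(179.3) = 1.038.
ζ = δ/√(4π² + δ²) = 1.038/√(39.48 + 1.08) = 1.038/6.368 = 0.1630.

0.163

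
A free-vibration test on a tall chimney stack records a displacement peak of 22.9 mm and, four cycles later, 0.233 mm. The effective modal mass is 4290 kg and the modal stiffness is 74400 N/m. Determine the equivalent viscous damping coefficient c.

6420 N·s/m

Logarithmic decrement δ = (1/n)·ln(x₀/x_n) = (1/4)·ln(22.9/0.233) = (1/4)·ln(98.28) = 1.147.
ζ = δ/√(4π² + δ²) = 1.147/√(39.48 + 1.32) = 1.147/6.387 = 0.1796.
c = ζ · 2√(km) = 0.1796 × 2√(74400 × 4290) = 0.1796 × 35730 = 6416 N·s/m.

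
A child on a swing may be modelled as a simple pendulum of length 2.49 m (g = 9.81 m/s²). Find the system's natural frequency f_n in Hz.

0.316 Hz

For a simple pendulum ω_n = √(g/L) = √(9.81/2.49) = √3.940 = 1.985 rad/s.
f_n = ω_n/(2π) = 1.985/6.283 = 0.3159 Hz.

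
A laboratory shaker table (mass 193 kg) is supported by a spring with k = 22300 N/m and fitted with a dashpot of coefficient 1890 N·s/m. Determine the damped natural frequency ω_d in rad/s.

9.57 rad/s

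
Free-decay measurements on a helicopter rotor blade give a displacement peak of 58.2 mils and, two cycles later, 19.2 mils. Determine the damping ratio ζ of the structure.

0.0879

Logarithmic decrement δ = (1/n)·ln(x₀/x_n) = (1/2)·ln(58.2/19.2) = (1/2)·ln(3.031) = 0.5545.
ζ = δ/√(4π² + δ²) = 0.5545/√(39.48 + 0.307) = 0.5545/6.308 = 0.08791.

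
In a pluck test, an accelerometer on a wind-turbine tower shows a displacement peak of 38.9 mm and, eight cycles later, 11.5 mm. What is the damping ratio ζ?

0.0242

Logarithmic decrement δ = (1/n)·ln(x₀/x_n) = (1/8)·ln(38.9/11.5) = (1/8)·ln(3.383) = 0.1523.
ζ = δ/√(4π² + δ²) = 0.1523/√(39.48 + 0.0232) = 0.1523/6.285 = 0.02424.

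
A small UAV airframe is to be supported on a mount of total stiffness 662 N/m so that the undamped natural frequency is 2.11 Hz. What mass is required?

3.77 kg

ω_n = 2πf_n = 2π × 2.11 = 13.26 rad/s.
m = k/ω_n² = 662/13.26² = 662/175.8 = 3.766 kg.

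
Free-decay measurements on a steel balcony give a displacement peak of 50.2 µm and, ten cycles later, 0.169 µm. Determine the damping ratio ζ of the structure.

Logarithmic decrement δ = (1/n)·ln(x₀/x_n) = (1/10)·ln(50.2/0.169) = (1/10)·ln(297.0) = 0.5694.
ζ = δ/√(4π² + δ²) = 0.5694/√(39.48 + 0.324) = 0.5694/6.309 = 0.09025.

0.0903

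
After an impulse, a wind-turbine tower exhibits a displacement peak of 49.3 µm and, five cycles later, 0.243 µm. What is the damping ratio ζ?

Logarithmic decrement δ = (1/n)·ln(x₀/x_n) = (1/5)·ln(49.3/0.243) = (1/5)·ln(202.9) = 1.063.
ζ = δ/√(4π² + δ²) = 1.063/√(39.48 + 1.13) = 1.063/6.372 = 0.1667.

0.167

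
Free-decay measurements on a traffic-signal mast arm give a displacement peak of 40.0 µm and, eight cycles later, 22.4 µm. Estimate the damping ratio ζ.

0.0115

Logarithmic decrement δ = (1/n)·ln(x₀/x_n) = (1/8)·ln(40.0/22.4) = (1/8)·ln(1.786) = 0.07248.
ζ = δ/√(4π² + δ²) = 0.07248/√(39.48 + 0.00525) = 0.07248/6.284 = 0.01153.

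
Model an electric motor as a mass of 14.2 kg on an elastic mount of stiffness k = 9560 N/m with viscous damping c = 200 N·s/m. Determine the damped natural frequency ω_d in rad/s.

ω_n = √(k/m) = √(9560/14.2) = 25.95 rad/s.
Critical damping c_c = 2√(k·m) = 2√(9560 × 14.2) = 736.9 N·s/m, so ζ = c/c_c = 200/736.9 = 0.2714.
ω_d = ω_n√(1 − ζ²) = 25.95 × √(1 − 0.0737) = 24.97 rad/s.

25.0 rad/s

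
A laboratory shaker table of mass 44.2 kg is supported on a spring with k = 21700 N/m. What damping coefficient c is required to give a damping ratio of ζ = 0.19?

372 N·s/m

c_c = 2√(k·m) = 2√(21700 × 44.2) = 1959 N·s/m.
c = ζ·c_c = 0.19 × 1959 = 372.2 N·s/m.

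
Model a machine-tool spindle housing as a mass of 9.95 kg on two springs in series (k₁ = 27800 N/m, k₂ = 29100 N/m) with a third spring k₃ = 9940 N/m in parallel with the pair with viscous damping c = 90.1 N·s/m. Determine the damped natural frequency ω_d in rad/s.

49.1 rad/s

Series pair: k_s = k₁k₂/(k₁+k₂) = (27800)(29100)/(27800 + 29100) = 14220 N/m. In parallel with k₃: k_eq = 14220 + 9940 = 24160 N/m.
ω_n = √(k_eq/m) = √(24160/9.95) = 49.27 rad/s.
Critical damping c_c = 2√(k_eq·m) = 2√(24160 × 9.95) = 980.5 N·s/m, so ζ = c/c_c = 90.1/980.5 = 0.09189.
ω_d = ω_n√(1 − ζ²) = 49.27 × √(1 − 0.00844) = 49.07 rad/s.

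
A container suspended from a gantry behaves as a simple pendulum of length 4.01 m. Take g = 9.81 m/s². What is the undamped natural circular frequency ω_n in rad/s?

For a simple pendulum ω_n = √(g/L) = √(9.81/4.01) = √2.446 = 1.564 rad/s.

1.56 rad/s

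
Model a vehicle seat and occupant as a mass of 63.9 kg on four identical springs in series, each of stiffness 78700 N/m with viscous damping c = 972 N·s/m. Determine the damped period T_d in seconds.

0.397 s

Series springs: 1/k_eq = 4/78700, so k_eq = 78700/4 = 19680 N/m.
ω_n = √(k_eq/m) = √(19680/63.9) = 17.55 rad/s.
Critical damping c_c = 2√(k_eq·m) = 2√(19680 × 63.9) = 2243 N·s/m, so ζ = c/c_c = 972/2243 = 0.4334.
ω_d = ω_n√(1 − ζ²) = 17.55 × √(1 − 0.188) = 15.81 rad/s.
T_d = 2π/ω_d = 0.3973 s.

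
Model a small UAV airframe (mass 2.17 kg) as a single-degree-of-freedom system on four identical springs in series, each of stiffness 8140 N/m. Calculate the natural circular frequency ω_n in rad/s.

30.6 rad/s

Series springs: 1/k_eq = 4/8140, so k_eq = 8140/4 = 2035 N/m.
ω_n = √(k_eq/m) = √(2035/2.17) = √937.8 = 30.62 rad/s.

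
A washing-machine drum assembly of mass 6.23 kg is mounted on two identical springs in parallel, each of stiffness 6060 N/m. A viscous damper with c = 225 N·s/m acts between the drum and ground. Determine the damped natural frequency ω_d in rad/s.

Parallel springs add: k_eq = 2 × 6060 = 12120 N/m.
ω_n = √(k_eq/m) = √(12120/6.23) = 44.11 rad/s.
Critical damping c_c = 2√(k_eq·m) = 2√(12120 × 6.23) = 549.6 N·s/m, so ζ = c/c_c = 225/549.6 = 0.4094.
ω_d = ω_n√(1 − ζ²) = 44.11 × √(1 − 0.168) = 40.24 rad/s.

40.2 rad/s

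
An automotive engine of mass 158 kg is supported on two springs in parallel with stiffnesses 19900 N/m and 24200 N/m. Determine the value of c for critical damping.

Parallel springs add: k_eq = 19900 + 24200 = 44100 N/m.
c_c = 2√(k_eq·m) = 2√(44100 × 158) = 2 × 2640 = 5279 N·s/m.

5280 N·s/m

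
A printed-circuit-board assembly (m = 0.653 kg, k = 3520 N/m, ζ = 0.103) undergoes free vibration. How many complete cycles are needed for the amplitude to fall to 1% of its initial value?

8 cycles

Logarithmic decrement δ = 2πζ/√(1 − ζ²) = 2π × 0.1030/√(1 − 0.0106) = 0.6506.
x_n/x₀ = e^(−nδ) ≤ 0.01; take ln: n ≥ ln(1/0.01)/δ = 4.605/0.6506 = 7.078.
So 8 complete cycles are required.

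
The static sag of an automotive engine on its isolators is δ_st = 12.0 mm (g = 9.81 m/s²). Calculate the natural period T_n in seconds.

0.220 s

ω_n = √(g/δ_st) = √(9.81/0.0120) = √817.5 = 28.59 rad/s.
T_n = 2π/ω_n = 6.283/28.59 = 0.2198 s.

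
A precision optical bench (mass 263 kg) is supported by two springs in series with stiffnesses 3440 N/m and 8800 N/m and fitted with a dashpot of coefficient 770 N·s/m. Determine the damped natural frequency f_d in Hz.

0.429 Hz

Series springs: 1/k_eq = 1/3440 + 1/8800 = 0.0004043, so k_eq = 2473 N/m.
ω_n = √(k_eq/m) = √(2473/263) = 3.067 rad/s.
Critical damping c_c = 2√(k_eq·m) = 2√(2473 × 263) = 1613 N·s/m, so ζ = c/c_c = 770/1613 = 0.4774.
ω_d = ω_n√(1 − ζ²) = 3.067 × √(1 − 0.228) = 2.695 rad/s.
f_d = ω_d/(2π) = 0.4289 Hz.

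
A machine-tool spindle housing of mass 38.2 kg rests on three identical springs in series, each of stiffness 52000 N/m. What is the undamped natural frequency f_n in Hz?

3.39 Hz

Series springs: 1/k_eq = 3/52000, so k_eq = 52000/3 = 17330 N/m.
ω_n = √(k_eq/m) = √(17330/38.2) = √453.8 = 21.30 rad/s.
f_n = ω_n/(2π) = 21.30/6.283 = 3.390 Hz.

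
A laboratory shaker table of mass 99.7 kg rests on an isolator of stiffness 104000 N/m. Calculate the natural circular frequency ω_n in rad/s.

32.3 rad/s

ω_n = √(k/m) = √(104000/99.7) = √1043 = 32.30 rad/s.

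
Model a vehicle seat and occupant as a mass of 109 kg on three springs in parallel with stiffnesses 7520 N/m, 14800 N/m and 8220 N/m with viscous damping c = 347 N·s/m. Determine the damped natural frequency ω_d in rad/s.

Parallel springs add: k_eq = 7520 + 14800 + 8220 = 30540 N/m.
ω_n = √(k_eq/m) = √(30540/109) = 16.74 rad/s.
Critical damping c_c = 2√(k_eq·m) = 2√(30540 × 109) = 3649 N·s/m, so ζ = c/c_c = 347/3649 = 0.09509.
ω_d = ω_n√(1 − ζ²) = 16.74 × √(1 − 0.00904) = 16.66 rad/s.

16.7 rad/s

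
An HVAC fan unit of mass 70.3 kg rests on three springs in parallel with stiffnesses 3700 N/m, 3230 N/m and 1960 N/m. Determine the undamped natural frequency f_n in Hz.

1.79 Hz

Parallel springs add: k_eq = 3700 + 3230 + 1960 = 8890 N/m.
ω_n = √(k_eq/m) = √(8890/70.3) = √126.5 = 11.25 rad/s.
f_n = ω_n/(2π) = 11.25/6.283 = 1.790 Hz.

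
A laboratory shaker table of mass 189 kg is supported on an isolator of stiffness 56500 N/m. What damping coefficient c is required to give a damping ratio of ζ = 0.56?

c_c = 2√(k·m) = 2√(56500 × 189) = 6536 N·s/m.
c = ζ·c_c = 0.56 × 6536 = 3660 N·s/m.

3660 N·s/m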